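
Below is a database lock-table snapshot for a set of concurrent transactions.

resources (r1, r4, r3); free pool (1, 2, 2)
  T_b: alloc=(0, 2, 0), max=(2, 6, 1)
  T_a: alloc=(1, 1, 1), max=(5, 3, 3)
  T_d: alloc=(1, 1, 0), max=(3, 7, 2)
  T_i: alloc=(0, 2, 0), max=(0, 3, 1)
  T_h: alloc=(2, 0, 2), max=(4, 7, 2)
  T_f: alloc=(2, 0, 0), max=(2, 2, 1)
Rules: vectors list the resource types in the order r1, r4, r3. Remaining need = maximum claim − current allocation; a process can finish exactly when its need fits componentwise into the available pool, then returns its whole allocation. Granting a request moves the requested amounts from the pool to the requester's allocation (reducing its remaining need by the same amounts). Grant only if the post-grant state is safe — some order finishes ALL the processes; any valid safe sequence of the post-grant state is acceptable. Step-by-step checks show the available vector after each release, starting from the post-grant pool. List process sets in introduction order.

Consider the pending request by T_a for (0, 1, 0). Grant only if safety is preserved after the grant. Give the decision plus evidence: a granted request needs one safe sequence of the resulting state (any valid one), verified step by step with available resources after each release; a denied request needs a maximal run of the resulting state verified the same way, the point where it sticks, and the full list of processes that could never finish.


DENY. Granting would leave the state unsafe.
Key observation: after T_i, T_f the pool peaks at (3, 3, 2), and each blocked process is short somewhere: T_b on r4; T_a on r1; T_d on r4; T_h on r4.
On the post-grant state, T_i, T_f is a maximal run — nothing extends it. Step-by-step check:
  pool = (1, 1, 2)
  run T_i (needs (0, 1, 1), free (1, 1, 2)); after release of (0, 2, 0) the pool is (1, 3, 2)
  run T_f (needs (0, 2, 1), free (1, 3, 2)); after release of (2, 0, 0) the pool is (3, 3, 2)
  blocked: T_b wants (2, 4, 1), pool (3, 3, 2) — not enough r4
  blocked: T_a wants (4, 1, 2), pool (3, 3, 2) — not enough r1
  blocked: T_d wants (2, 6, 2), pool (3, 3, 2) — not enough r4
  blocked: T_h wants (2, 7, 0), pool (3, 3, 2) — not enough r4
Post-grant, the permanently blocked set is T_b, T_a, T_d and T_h.


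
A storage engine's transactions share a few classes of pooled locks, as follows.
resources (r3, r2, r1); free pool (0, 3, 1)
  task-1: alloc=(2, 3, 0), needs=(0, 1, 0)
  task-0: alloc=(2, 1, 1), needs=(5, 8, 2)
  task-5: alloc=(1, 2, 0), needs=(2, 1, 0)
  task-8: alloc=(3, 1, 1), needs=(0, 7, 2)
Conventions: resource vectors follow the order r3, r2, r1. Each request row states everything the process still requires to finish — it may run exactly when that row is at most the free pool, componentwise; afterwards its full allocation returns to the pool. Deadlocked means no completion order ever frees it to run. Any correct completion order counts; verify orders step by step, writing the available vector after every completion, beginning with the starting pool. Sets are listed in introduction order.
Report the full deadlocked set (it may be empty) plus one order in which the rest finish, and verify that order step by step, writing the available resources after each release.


Deadlocked: task-0 and task-8.
Key observation: r1 is the bottleneck — with task-1, task-5 done the pool holds (3, 8, 1), short of every remaining need.
The rest can finish in the order task-1, task-5. Check, step by step:
  pool = (0, 3, 1)
  task-1: need (0, 1, 0) fits (0, 3, 1); releases (2, 3, 0), pool now (2, 6, 1)
  task-5: need (2, 1, 0) fits (2, 6, 1); releases (1, 2, 0), pool now (3, 8, 1)
The stuck group stays short no matter what:
  task-0 still needs (5, 8, 2) but only (3, 8, 1) is free — short on r3 and r1
  task-8 still needs (0, 7, 2) but only (3, 8, 1) is free — short on r1


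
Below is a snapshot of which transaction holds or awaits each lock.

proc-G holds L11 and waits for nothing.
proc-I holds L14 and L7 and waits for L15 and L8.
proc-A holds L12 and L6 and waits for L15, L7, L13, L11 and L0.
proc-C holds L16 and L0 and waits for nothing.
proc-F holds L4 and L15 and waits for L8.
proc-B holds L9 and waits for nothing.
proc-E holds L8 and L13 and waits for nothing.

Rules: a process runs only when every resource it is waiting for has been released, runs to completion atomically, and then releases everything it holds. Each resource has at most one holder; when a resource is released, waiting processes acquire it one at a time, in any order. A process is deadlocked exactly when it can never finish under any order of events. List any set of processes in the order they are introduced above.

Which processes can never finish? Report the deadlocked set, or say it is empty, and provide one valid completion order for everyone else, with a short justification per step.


No process is deadlocked.
Key observation: the wait graph is acyclic; completion cascades from the unblocked processes through everyone else.
A valid finishing order for the others: proc-G, proc-E, proc-F, proc-I, proc-C, proc-A, proc-B.
Walking it through:
  proc-G waits on nothing -> runs at once and releases L11
  proc-E waits on nothing -> runs at once and releases L8 and L13
  proc-F waits on L8 — all released -> runs and releases L4 and L15
  proc-I waits on L15 and L8 — all released -> runs and releases L14 and L7
  proc-C waits on nothing -> runs at once and releases L16 and L0
  proc-A waits on L15, L7, L13, L11 and L0 — all released -> runs and releases L12 and L6
  proc-B waits on nothing -> runs at once and releases L9


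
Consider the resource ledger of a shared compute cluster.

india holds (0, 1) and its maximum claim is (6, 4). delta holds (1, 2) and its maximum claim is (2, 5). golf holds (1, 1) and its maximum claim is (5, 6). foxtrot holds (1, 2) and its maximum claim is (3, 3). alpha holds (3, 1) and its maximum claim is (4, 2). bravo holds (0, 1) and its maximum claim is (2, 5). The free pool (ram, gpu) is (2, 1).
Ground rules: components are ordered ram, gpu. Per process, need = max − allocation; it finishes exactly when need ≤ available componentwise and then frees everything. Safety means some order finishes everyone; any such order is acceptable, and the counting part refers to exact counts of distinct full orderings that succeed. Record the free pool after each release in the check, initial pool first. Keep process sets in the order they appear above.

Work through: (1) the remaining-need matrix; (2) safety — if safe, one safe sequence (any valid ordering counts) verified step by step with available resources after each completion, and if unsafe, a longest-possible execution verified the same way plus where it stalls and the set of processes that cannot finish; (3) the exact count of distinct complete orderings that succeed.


(1) Need matrix, components ordered ram, gpu:
  india: (6, 3)
  delta: (1, 3)
  golf: (4, 5)
  foxtrot: (2, 1)
  alpha: (1, 1)
  bravo: (2, 4)
(2) SAFE, for example via the order alpha, foxtrot, delta, golf, india, bravo.
Key observation: at alpha the run first touches a limit — (1, 1) against (2, 1), exact on a resource it actually requests.
Step-by-step check:
  pool = (2, 1)
  run alpha (needs (1, 1), free (2, 1)); after release of (3, 1) the pool is (5, 2)
  run foxtrot (needs (2, 1), free (5, 2)); after release of (1, 2) the pool is (6, 4)
  run delta (needs (1, 3), free (6, 4)); after release of (1, 2) the pool is (7, 6)
  run golf (needs (4, 5), free (7, 6)); after release of (1, 1) the pool is (8, 7)
  run india (needs (6, 3), free (8, 7)); after release of (0, 1) the pool is (8, 8)
  run bravo (needs (2, 4), free (8, 8)); after release of (0, 1) the pool is (8, 9)
(3) Precisely 48 of the possible complete orderings are safe sequences.


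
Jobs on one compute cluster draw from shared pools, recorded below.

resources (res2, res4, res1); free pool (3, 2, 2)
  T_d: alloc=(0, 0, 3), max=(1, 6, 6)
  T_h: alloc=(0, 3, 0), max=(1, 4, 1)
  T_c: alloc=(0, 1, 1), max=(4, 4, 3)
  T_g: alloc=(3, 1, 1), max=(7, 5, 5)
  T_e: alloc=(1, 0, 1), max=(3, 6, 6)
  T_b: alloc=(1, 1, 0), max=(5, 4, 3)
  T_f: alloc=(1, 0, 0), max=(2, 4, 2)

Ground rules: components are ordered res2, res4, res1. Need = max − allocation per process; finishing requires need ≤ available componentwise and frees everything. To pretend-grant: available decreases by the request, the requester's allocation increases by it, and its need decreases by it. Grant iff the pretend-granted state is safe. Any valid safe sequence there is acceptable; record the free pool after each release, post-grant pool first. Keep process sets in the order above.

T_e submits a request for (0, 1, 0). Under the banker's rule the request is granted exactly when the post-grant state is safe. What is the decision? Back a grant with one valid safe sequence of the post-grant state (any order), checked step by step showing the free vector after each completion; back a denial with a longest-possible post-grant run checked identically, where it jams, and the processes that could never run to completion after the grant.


GRANT: granting preserves safety; a valid post-grant sequence is T_h, T_f, T_c, T_b, T_d, T_e, T_g.
Key observation: post-grant, (3, 1, 2) remains, and an order beginning with T_h completes everyone.
Check on the post-grant state, step by step:
  pool = (3, 1, 2)
  T_h needs (1, 1, 1) <= (3, 1, 2) -> finishes; pool += (0, 3, 0) = (3, 4, 2)
  T_f needs (1, 4, 2) <= (3, 4, 2) -> finishes; pool += (1, 0, 0) = (4, 4, 2)
  T_c needs (4, 3, 2) <= (4, 4, 2) -> finishes; pool += (0, 1, 1) = (4, 5, 3)
  T_b needs (4, 3, 3) <= (4, 5, 3) -> finishes; pool += (1, 1, 0) = (5, 6, 3)
  T_d needs (1, 6, 3) <= (5, 6, 3) -> finishes; pool += (0, 0, 3) = (5, 6, 6)
  T_e needs (2, 5, 5) <= (5, 6, 6) -> finishes; pool += (1, 1, 1) = (6, 7, 7)
  T_g needs (4, 4, 4) <= (6, 7, 7) -> finishes; pool += (3, 1, 1) = (9, 8, 8)


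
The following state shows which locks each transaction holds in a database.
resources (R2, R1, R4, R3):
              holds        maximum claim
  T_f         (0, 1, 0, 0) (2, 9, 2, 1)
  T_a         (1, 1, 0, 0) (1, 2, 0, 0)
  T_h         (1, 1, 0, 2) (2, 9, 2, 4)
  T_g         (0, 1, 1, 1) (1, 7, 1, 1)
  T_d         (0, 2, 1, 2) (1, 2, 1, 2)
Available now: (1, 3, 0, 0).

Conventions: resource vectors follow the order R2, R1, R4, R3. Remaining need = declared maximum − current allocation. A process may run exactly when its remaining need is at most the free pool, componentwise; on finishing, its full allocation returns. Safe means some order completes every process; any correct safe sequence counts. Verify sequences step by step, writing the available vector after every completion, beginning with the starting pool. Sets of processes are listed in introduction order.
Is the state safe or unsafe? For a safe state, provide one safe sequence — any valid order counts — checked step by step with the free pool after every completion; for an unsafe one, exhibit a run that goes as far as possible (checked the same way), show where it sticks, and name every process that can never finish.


UNSAFE.
Key observation: after T_d, T_a, T_g complete, (2, 7, 2, 3) is the best the pool ever gets, yet each leftover process wants more R1.
Going as far as possible: T_d, T_a, T_g; after that, nothing fits. Verifying each step:
  pool = (1, 3, 0, 0)
  run T_d (needs (1, 0, 0, 0), free (1, 3, 0, 0)); after release of (0, 2, 1, 2) the pool is (1, 5, 1, 2)
  run T_a (needs (0, 1, 0, 0), free (1, 5, 1, 2)); after release of (1, 1, 0, 0) the pool is (2, 6, 1, 2)
  run T_g (needs (1, 6, 0, 0), free (2, 6, 1, 2)); after release of (0, 1, 1, 1) the pool is (2, 7, 2, 3)
  T_f still needs (2, 8, 2, 1) but only (2, 7, 2, 3) is free — short on R1
  T_h still needs (1, 8, 2, 2) but only (2, 7, 2, 3) is free — short on R1
Processes that can never finish: T_f and T_h.


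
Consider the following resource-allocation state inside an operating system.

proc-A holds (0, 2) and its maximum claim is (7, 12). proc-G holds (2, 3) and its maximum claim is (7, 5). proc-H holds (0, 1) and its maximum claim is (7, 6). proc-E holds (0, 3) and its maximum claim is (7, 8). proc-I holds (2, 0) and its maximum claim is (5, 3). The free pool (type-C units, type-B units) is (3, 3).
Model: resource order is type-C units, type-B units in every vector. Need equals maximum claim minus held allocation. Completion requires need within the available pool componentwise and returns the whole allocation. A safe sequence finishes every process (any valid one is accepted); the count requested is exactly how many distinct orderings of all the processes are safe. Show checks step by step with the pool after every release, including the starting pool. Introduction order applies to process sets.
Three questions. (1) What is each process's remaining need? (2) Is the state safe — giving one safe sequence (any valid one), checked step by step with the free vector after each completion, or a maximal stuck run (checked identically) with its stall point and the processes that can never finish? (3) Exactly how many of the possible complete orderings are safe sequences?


(1) Outstanding need per process (order type-C units, type-B units):
  proc-A: (7, 10)
  proc-G: (5, 2)
  proc-H: (7, 5)
  proc-E: (7, 5)
  proc-I: (3, 3)
(2) SAFE — a valid safe sequence is proc-I, proc-G, proc-E, proc-H, proc-A.
Key observation: at proc-I the run first touches a limit — (3, 3) against (3, 3), exact on a resource it actually requests.
Check, step by step:
  pool = (3, 3)
  proc-I: need (3, 3) fits (3, 3); releases (2, 0), pool now (5, 3)
  proc-G: need (5, 2) fits (5, 3); releases (2, 3), pool now (7, 6)
  proc-E: need (7, 5) fits (7, 6); releases (0, 3), pool now (7, 9)
  proc-H: need (7, 5) fits (7, 9); releases (0, 1), pool now (7, 10)
  proc-A: need (7, 10) fits (7, 10); releases (0, 2), pool now (7, 12)
(3) The exact count: 2 of the possible complete orderings are safe sequences.


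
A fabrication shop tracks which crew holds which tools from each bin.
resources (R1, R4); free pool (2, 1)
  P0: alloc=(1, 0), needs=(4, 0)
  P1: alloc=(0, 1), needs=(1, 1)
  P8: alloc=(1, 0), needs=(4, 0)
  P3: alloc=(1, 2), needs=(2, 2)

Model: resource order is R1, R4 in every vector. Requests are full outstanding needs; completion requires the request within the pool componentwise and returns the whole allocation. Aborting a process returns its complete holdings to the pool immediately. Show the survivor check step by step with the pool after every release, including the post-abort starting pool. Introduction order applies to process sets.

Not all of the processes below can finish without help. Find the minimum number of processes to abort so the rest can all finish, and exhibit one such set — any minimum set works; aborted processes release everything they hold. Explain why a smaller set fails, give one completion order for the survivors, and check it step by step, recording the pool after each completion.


The answer: abort P8.
Key observation: the returned (1, 0) from P8 is what brings P0 — unrunnable before, under any order — into play at step 3.
No smaller set exists: with zero aborts the deadlock remains.
Survivors finish in the order: P1, P3, P0. Check, step by step (pool after the aborts first):
  pool = (3, 1)
  run P1 (needs (1, 1), free (3, 1)); after release of (0, 1) the pool is (3, 2)
  run P3 (needs (2, 2), free (3, 2)); after release of (1, 2) the pool is (4, 4)
  run P0 (needs (4, 0), free (4, 4)); after release of (1, 0) the pool is (5, 4)


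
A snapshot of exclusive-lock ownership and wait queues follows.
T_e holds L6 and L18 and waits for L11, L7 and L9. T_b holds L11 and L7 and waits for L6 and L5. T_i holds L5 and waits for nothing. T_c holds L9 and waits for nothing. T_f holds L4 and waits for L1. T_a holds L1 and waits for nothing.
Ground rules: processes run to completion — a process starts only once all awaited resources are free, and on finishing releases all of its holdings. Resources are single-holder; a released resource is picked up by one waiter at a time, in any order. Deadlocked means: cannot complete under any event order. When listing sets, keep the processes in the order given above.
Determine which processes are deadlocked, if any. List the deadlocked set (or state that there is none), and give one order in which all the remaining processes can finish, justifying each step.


Deadlocked set: T_e and T_b.
Key observation: the waits loop around T_e -> T_b -> T_e with no way out; no other process is dragged down with it.
The rest can finish in the order T_i, T_c, T_a, T_f.
Check, step by step:
  T_i waits on nothing -> runs at once and releases L5
  T_c waits on nothing -> runs at once and releases L9
  T_a waits on nothing -> runs at once and releases L1
  T_f: everything it awaited (L1) is free; runs, freeing L4


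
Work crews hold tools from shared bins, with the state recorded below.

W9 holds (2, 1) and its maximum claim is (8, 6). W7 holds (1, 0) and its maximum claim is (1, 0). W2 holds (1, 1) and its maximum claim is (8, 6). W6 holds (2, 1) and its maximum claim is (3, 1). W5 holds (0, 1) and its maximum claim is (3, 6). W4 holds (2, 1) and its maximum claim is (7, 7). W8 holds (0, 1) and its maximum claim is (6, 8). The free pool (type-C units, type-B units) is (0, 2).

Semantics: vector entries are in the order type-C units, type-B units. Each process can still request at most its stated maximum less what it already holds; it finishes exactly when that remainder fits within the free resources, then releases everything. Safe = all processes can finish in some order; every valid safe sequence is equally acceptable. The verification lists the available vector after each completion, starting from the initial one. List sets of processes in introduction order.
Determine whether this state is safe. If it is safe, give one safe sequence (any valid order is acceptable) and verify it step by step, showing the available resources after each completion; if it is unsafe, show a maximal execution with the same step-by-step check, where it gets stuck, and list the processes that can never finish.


The state is UNSAFE.
Key observation: W7, W6 can finish, but then (3, 3) is all there is, and the blocked group's type-B units demands exceed it.
Going as far as possible: W7, W6; after that, nothing fits. Verifying each step:
  pool = (0, 2)
  W7 needs (0, 0) <= (0, 2) -> finishes; pool += (1, 0) = (1, 2)
  W6 needs (1, 0) <= (1, 2) -> finishes; pool += (2, 1) = (3, 3)
  W9 still needs (6, 5) but only (3, 3) is free — short on type-C units and type-B units
  W2 still needs (7, 5) but only (3, 3) is free — short on type-C units and type-B units
  W5 still needs (3, 5) but only (3, 3) is free — short on type-B units
  W4 still needs (5, 6) but only (3, 3) is free — short on type-C units and type-B units
  W8 still needs (6, 7) but only (3, 3) is free — short on type-C units and type-B units
Processes that can never finish: W9, W2, W5, W4 and W8.


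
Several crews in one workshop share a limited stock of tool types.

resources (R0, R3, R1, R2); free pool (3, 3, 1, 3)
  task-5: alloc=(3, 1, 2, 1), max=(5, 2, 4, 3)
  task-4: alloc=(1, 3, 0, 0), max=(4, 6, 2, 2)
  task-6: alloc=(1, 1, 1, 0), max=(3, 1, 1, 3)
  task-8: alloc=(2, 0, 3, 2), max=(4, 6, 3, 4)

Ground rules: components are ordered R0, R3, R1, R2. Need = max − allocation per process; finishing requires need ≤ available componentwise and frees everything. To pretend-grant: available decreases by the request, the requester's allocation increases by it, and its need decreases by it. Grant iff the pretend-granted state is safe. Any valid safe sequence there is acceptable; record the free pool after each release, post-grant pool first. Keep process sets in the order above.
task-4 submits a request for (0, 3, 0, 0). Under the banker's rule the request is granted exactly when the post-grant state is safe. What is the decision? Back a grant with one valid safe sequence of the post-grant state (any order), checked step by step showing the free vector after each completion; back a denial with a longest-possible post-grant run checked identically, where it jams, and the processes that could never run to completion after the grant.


GRANT — the state after the grant stays safe, e.g. via task-6, task-4, task-5, task-8.
Key observation: the grant leaves (3, 0, 1, 3) free — enough for task-6, whose release restarts the cascade.
Step-by-step check of the post-grant state:
  pool = (3, 0, 1, 3)
  task-6 needs (2, 0, 0, 3) <= (3, 0, 1, 3) -> finishes; pool += (1, 1, 1, 0) = (4, 1, 2, 3)
  task-4 needs (3, 0, 2, 2) <= (4, 1, 2, 3) -> finishes; pool += (1, 6, 0, 0) = (5, 7, 2, 3)
  task-5 needs (2, 1, 2, 2) <= (5, 7, 2, 3) -> finishes; pool += (3, 1, 2, 1) = (8, 8, 4, 4)
  task-8 needs (2, 6, 0, 2) <= (8, 8, 4, 4) -> finishes; pool += (2, 0, 3, 2) = (10, 8, 7, 6)


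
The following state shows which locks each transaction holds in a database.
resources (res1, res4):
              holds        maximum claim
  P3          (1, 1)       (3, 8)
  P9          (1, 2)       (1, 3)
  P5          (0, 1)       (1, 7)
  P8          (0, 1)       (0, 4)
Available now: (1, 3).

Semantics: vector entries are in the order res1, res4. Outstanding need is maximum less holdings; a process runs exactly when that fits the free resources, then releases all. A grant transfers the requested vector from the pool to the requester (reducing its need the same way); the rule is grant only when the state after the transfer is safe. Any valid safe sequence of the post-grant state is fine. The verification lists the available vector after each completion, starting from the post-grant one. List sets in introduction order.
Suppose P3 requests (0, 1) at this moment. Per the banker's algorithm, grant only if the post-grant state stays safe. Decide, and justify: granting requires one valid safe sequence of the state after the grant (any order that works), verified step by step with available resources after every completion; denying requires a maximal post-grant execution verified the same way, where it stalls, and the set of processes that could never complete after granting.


DENY: after the grant no complete ordering would exist.
Key observation: no order helps: past P9, P8, the free pool tops out at (2, 5), below what each blocked process needs in res4.
On the post-grant state, P9, P8 is a maximal run — nothing extends it. Step-by-step check:
  pool = (1, 2)
  run P9 (needs (0, 1), free (1, 2)); after release of (1, 2) the pool is (2, 4)
  run P8 (needs (0, 3), free (2, 4)); after release of (0, 1) the pool is (2, 5)
  P3 cannot run: need (2, 6) vs free (2, 5) (insufficient res4)
  P5 cannot run: need (1, 6) vs free (2, 5) (insufficient res4)
Had the request been granted, P3 and P5 could never finish.


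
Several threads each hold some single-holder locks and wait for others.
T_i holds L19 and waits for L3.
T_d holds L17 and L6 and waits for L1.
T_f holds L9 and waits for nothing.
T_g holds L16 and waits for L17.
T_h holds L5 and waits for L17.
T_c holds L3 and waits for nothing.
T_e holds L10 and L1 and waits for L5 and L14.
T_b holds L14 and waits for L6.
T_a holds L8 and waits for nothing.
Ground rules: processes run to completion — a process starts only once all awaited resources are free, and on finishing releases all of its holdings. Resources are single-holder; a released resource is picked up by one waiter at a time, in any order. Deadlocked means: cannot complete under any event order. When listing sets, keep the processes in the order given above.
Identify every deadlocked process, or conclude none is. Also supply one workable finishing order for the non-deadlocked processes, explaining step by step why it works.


Deadlocked set: T_d, T_g, T_h, T_e and T_b.
Key observation: the cycle T_d -> T_e -> T_h -> T_d can never break — each member waits on the next; T_b is caught in further circular waits and T_g waits into the deadlock from upstream.
One completion order for the rest: T_c, T_f, T_i, T_a.
Walking it through:
  run T_c (it waits on nothing); releases L3
  run T_f (it waits on nothing); releases L9
  T_i: everything it awaited (L3) is free; runs, freeing L19
  run T_a (it waits on nothing); releases L8


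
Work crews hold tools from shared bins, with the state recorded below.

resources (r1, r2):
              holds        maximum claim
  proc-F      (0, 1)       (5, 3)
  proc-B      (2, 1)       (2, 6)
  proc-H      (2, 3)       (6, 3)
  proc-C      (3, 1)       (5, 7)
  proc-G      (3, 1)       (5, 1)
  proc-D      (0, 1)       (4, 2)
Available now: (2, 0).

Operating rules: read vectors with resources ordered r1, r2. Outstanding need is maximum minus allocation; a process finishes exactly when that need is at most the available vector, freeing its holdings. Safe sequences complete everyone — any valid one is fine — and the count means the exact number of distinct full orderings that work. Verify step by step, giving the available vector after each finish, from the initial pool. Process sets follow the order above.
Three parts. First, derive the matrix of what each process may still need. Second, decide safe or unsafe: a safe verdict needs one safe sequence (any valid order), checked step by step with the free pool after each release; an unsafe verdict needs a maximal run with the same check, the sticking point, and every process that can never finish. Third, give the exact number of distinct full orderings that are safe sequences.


(1) Outstanding need per process (order r1, r2):
  proc-F: (5, 2)
  proc-B: (0, 5)
  proc-H: (4, 0)
  proc-C: (2, 6)
  proc-G: (2, 0)
  proc-D: (4, 1)
(2) SAFE — a valid safe sequence is proc-G, proc-H, proc-D, proc-F, proc-B, proc-C.
Key observation: reading the order forward, proc-G is the first process whose need (2, 0) meets the free pool (2, 0) exactly on a resource it requests.
Check, step by step:
  pool = (2, 0)
  run proc-G (needs (2, 0), free (2, 0)); after release of (3, 1) the pool is (5, 1)
  run proc-H (needs (4, 0), free (5, 1)); after release of (2, 3) the pool is (7, 4)
  run proc-D (needs (4, 1), free (7, 4)); after release of (0, 1) the pool is (7, 5)
  run proc-F (needs (5, 2), free (7, 5)); after release of (0, 1) the pool is (7, 6)
  run proc-B (needs (0, 5), free (7, 6)); after release of (2, 1) the pool is (9, 7)
  run proc-C (needs (2, 6), free (9, 7)); after release of (3, 1) the pool is (12, 8)
(3) The exact count: 14 of the possible complete orderings are safe sequences.


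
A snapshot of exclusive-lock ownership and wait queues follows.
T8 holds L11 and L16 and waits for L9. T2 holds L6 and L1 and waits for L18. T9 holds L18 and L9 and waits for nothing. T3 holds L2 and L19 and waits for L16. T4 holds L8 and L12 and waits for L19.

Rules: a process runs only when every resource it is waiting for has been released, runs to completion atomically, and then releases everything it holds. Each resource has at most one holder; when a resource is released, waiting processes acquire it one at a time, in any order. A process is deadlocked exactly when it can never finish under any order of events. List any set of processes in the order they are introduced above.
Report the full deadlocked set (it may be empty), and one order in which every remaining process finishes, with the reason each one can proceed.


The deadlocked set is empty.
Key observation: the wait relation is loop-free; peeling off processes with no waits unwinds the whole state.
The rest can finish in the order T9, T2, T8, T3, T4.
Check, step by step:
  T9 waits on nothing -> runs at once and releases L18 and L9
  T2 waits on L18 — all released -> runs and releases L6 and L1
  T8 waits on L9 — all released -> runs and releases L11 and L16
  T3 waits on L16 — all released -> runs and releases L2 and L19
  T4 waits on L19 — all released -> runs and releases L8 and L12


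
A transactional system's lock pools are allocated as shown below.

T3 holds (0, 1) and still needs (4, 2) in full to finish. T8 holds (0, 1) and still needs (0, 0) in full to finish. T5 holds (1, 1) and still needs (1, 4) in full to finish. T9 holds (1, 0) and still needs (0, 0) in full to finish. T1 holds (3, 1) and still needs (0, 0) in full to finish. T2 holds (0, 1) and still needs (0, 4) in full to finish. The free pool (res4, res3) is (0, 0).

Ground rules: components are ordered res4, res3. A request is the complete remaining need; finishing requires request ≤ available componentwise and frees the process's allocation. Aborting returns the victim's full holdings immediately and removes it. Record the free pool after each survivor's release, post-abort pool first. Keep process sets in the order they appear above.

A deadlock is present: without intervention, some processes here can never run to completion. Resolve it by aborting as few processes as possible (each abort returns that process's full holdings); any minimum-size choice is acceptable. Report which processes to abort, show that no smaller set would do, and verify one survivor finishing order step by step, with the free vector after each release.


The answer: abort T2.
Key observation: before aborting T2, T5 was permanently blocked — no order could ever run it; afterwards it completes at step 5.
No smaller set exists: with zero aborts the deadlock remains.
Survivors finish in the order: T9, T1, T3, T8, T5. Step-by-step check (pool after the aborts first):
  pool = (0, 1)
  T9: need (0, 0) fits (0, 1); releases (1, 0), pool now (1, 1)
  T1: need (0, 0) fits (1, 1); releases (3, 1), pool now (4, 2)
  T3: need (4, 2) fits (4, 2); releases (0, 1), pool now (4, 3)
  T8: need (0, 0) fits (4, 3); releases (0, 1), pool now (4, 4)
  T5: need (1, 4) fits (4, 4); releases (1, 1), pool now (5, 5)


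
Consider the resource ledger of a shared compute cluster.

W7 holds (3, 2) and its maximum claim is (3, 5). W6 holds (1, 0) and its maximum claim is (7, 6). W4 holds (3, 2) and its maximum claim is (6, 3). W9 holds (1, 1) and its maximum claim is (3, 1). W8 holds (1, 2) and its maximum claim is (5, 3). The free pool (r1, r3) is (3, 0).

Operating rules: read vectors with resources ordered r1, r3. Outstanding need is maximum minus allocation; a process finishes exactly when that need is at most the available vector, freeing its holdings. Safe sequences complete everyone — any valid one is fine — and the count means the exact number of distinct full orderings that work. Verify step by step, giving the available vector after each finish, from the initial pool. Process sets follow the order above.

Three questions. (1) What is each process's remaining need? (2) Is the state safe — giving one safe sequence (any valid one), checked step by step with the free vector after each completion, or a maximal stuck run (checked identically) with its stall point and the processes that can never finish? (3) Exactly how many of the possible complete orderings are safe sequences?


(1) Remaining need (order r1, r3):
  W7: (0, 3)
  W6: (6, 6)
  W4: (3, 1)
  W9: (2, 0)
  W8: (4, 1)
(2) SAFE. One safe sequence: W9, W8, W7, W4, W6.
Key observation: at W8 the run first touches a limit — (4, 1) against (4, 1), exact on a resource it actually requests.
Walking it through:
  pool = (3, 0)
  W9 needs (2, 0) <= (3, 0) -> finishes; pool += (1, 1) = (4, 1)
  W8 needs (4, 1) <= (4, 1) -> finishes; pool += (1, 2) = (5, 3)
  W7 needs (0, 3) <= (5, 3) -> finishes; pool += (3, 2) = (8, 5)
  W4 needs (3, 1) <= (8, 5) -> finishes; pool += (3, 2) = (11, 7)
  W6 needs (6, 6) <= (11, 7) -> finishes; pool += (1, 0) = (12, 7)
(3) The exact count: 4 of the possible complete orderings are safe sequences.


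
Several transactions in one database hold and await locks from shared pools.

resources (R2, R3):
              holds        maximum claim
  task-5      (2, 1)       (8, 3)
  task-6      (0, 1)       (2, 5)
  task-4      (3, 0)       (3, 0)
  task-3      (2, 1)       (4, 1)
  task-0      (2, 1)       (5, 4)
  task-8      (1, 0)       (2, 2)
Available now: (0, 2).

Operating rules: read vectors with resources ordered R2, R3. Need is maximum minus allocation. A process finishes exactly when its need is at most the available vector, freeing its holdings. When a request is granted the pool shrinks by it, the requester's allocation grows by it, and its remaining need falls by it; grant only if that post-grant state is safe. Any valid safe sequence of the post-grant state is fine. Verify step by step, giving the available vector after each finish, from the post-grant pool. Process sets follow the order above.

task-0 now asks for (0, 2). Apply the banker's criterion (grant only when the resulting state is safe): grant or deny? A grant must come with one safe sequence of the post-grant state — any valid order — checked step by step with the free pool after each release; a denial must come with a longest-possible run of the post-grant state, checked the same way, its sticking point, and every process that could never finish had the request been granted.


GRANT: granting preserves safety; a valid post-grant sequence is task-4, task-3, task-0, task-6, task-8, task-5.
Key observation: the transfer keeps a workable pool ((0, 0)); task-4 starts the safe sequence.
Verifying the post-grant state step by step:
  pool = (0, 0)
  task-4 needs (0, 0) <= (0, 0) -> finishes; pool += (3, 0) = (3, 0)
  task-3 needs (2, 0) <= (3, 0) -> finishes; pool += (2, 1) = (5, 1)
  task-0 needs (3, 1) <= (5, 1) -> finishes; pool += (2, 3) = (7, 4)
  task-6 needs (2, 4) <= (7, 4) -> finishes; pool += (0, 1) = (7, 5)
  task-8 needs (1, 2) <= (7, 5) -> finishes; pool += (1, 0) = (8, 5)
  task-5 needs (6, 2) <= (8, 5) -> finishes; pool += (2, 1) = (10, 6)


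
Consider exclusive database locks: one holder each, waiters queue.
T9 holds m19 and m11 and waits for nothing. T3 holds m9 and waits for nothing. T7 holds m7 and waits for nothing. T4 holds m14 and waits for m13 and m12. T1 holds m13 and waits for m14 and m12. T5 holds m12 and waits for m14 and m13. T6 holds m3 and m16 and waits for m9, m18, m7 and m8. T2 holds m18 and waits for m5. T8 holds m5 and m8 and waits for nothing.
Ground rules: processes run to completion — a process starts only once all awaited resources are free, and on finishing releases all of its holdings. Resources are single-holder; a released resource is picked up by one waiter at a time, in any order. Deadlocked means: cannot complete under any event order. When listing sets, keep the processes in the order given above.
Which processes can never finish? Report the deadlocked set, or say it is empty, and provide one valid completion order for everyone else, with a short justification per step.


Deadlocked: T4, T1 and T5.
Key observation: T4 -> T1 -> T4 is a circular wait — nothing in it can go first; T5 is caught in further circular waits.
The rest can finish in the order T7, T8, T3, T9, T2, T6.
Check, step by step:
  T7: no waits; runs immediately, freeing m7
  T8: no waits; runs immediately, freeing m5 and m8
  T3: no waits; runs immediately, freeing m9
  T9: no waits; runs immediately, freeing m19 and m11
  T2 waits on m5 — all released -> runs and releases m18
  T6 waits on m9, m18, m7 and m8 — all released -> runs and releases m3 and m16


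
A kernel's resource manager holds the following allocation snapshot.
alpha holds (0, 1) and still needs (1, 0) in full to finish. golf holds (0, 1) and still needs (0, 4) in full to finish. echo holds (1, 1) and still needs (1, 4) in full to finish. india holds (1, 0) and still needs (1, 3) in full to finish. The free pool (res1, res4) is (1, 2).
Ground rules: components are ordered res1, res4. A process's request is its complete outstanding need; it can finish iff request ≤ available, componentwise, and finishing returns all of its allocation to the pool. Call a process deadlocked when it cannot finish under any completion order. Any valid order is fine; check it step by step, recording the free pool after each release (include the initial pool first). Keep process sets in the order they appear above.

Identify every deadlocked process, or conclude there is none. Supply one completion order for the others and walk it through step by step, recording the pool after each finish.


Deadlocked: golf and echo.
Key observation: after alpha, india complete, (2, 3) is the best the pool ever gets, yet each leftover process wants more res4.
The rest can finish in the order alpha, india. Verifying each step:
  pool = (1, 2)
  run alpha (needs (1, 0), free (1, 2)); after release of (0, 1) the pool is (1, 3)
  run india (needs (1, 3), free (1, 3)); after release of (1, 0) the pool is (2, 3)
The stuck group stays short no matter what:
  blocked: golf wants (0, 4), pool (2, 3) — not enough res4
  blocked: echo wants (1, 4), pool (2, 3) — not enough res4


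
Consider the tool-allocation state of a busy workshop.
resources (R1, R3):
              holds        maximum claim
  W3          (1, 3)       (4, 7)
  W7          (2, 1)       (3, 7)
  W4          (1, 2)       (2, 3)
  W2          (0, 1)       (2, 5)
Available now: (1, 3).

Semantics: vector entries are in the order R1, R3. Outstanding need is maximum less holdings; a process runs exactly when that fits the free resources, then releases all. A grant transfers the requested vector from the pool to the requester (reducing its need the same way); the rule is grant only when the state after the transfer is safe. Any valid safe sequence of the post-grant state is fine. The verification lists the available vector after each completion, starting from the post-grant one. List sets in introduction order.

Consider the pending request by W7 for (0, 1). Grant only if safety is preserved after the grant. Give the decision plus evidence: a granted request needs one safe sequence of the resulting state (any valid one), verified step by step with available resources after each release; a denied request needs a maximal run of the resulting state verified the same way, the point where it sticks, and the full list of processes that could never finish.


GRANT — the state after the grant stays safe, e.g. via W4, W2, W7, W3.
Key observation: the grant leaves (1, 2) free — enough for W4, whose release restarts the cascade.
Verifying the post-grant state step by step:
  pool = (1, 2)
  run W4 (needs (1, 1), free (1, 2)); after release of (1, 2) the pool is (2, 4)
  run W2 (needs (2, 4), free (2, 4)); after release of (0, 1) the pool is (2, 5)
  run W7 (needs (1, 5), free (2, 5)); after release of (2, 2) the pool is (4, 7)
  run W3 (needs (3, 4), free (4, 7)); after release of (1, 3) the pool is (5, 10)


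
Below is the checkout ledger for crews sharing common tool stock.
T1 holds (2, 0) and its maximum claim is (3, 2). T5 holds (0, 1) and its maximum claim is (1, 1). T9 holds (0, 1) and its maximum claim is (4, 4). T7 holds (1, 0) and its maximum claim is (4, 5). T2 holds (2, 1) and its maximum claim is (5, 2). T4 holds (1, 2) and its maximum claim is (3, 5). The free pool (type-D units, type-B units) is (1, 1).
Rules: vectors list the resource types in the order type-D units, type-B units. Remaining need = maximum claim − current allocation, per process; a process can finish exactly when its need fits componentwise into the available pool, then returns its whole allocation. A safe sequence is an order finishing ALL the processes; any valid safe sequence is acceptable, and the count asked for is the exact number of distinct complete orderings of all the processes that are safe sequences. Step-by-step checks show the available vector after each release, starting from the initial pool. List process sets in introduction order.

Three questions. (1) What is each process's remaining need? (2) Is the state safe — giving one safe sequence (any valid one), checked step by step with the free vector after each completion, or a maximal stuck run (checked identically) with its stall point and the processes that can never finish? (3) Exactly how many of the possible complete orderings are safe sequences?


(1) Need matrix, components ordered type-D units, type-B units:
  T1: (1, 2)
  T5: (1, 0)
  T9: (4, 3)
  T7: (3, 5)
  T2: (3, 1)
  T4: (2, 3)
(2) SAFE, for example via the order T5, T1, T2, T9, T4, T7.
Key observation: the order's first zero-slack moment is T5 ((1, 0) needed, (1, 1) free — a requested resource with nothing to spare).
Check, step by step:
  pool = (1, 1)
  run T5 (needs (1, 0), free (1, 1)); after release of (0, 1) the pool is (1, 2)
  run T1 (needs (1, 2), free (1, 2)); after release of (2, 0) the pool is (3, 2)
  run T2 (needs (3, 1), free (3, 2)); after release of (2, 1) the pool is (5, 3)
  run T9 (needs (4, 3), free (5, 3)); after release of (0, 1) the pool is (5, 4)
  run T4 (needs (2, 3), free (5, 4)); after release of (1, 2) the pool is (6, 6)
  run T7 (needs (3, 5), free (6, 6)); after release of (1, 0) the pool is (7, 6)
(3) The exact count: 3 of the possible complete orderings are safe sequences.
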